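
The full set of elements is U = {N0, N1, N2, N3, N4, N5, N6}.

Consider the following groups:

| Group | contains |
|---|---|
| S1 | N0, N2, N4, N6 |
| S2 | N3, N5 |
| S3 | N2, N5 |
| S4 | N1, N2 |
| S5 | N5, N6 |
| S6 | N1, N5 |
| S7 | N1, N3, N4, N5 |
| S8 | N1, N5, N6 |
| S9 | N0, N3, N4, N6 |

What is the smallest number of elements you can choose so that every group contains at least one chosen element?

The 3 elements {N0, N1, N5} hit every group.
No choice of 2 elements meets every group, so 3 is the minimum.

3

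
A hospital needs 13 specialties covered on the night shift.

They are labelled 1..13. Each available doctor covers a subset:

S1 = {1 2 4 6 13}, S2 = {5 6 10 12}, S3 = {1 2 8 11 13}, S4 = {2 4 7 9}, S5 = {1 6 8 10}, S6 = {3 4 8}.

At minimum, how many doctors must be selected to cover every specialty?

Take {S2, S3, S4, S6}. Their union is {1, 2, 3, 4, 5, 6, 7, 8, 9, 10, 11, 12, 13}, which is all 13 specialties.
Only S6 contains 3, so S6 is forced; the remaining 10 specialties need at least 3 more doctors (each remaining doctor adds at most 4) — so at least 4 doctors are needed, and 4 is optimal.

4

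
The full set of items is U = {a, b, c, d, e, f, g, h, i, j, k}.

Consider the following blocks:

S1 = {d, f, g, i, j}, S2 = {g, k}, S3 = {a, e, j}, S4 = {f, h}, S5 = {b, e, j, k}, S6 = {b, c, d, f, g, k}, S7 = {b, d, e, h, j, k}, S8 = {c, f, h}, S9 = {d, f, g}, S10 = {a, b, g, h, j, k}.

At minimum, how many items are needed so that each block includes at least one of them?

T = {e, g, h} meets every block (each contains at least one member of T), and |T| = 3.
The blocks S2, S3, S8 are pairwise disjoint, so any hitting set needs a separate item for each — at least 3. Hence 3 is optimal.

3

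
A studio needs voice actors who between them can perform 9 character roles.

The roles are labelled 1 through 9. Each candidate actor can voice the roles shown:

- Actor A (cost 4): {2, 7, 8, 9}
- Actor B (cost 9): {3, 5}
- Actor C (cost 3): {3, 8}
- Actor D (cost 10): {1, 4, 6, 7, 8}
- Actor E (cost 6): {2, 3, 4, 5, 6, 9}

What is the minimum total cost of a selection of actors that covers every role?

16

D, E together cover every role (D ∪ E = {1, 2, 3, 4, 5, 6, 7, 8, 9}); total cost 10 + 6 = 16.
The greedy pick A, E, D costs 20; no covering selection beats 16.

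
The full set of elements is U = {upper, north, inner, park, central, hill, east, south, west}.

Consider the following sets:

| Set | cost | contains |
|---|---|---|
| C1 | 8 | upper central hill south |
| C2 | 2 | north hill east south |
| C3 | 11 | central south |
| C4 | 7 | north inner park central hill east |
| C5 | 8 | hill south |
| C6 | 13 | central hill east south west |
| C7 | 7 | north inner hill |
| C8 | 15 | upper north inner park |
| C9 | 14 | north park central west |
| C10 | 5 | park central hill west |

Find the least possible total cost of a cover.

C1, C4, C10 together cover every element (C1 ∪ C4 ∪ C10 = {upper, north, inner, park, central, hill, east, south, west}); total cost 8 + 7 + 5 = 20.
The greedy pick C2, C10, C4, C1 costs 22; no covering selection beats 20.

20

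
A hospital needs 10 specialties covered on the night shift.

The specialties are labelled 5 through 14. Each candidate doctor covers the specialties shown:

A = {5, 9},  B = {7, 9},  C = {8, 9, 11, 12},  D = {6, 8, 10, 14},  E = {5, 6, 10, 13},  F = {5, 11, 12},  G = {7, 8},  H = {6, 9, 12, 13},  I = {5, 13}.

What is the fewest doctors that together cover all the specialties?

Take {D, F, G, H}. Their union is {5, 6, 7, 8, 9, 10, 11, 12, 13, 14}, which is all 10 specialties.
No 3 of the 9 doctors cover everything (all 84 combinations miss at least one specialty), so 4 is optimal.

4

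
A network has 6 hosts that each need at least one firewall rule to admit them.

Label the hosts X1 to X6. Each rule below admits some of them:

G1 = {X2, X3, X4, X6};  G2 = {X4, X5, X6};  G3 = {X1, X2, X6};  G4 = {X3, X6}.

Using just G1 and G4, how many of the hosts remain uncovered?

Union of G1, G4 = {X2, X3, X4, X6}.
Not covered: X1, X5 — 2 hosts.

2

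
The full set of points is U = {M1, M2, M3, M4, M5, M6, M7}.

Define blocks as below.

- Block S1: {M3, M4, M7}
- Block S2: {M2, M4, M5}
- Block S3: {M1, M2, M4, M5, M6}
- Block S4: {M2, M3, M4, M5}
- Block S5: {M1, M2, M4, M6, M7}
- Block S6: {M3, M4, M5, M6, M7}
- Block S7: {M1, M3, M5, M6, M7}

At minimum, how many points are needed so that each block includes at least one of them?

2

The 2 points {M2, M7} hit every block.
No single point lies in every block, so at least 2 are needed and 2 is optimal.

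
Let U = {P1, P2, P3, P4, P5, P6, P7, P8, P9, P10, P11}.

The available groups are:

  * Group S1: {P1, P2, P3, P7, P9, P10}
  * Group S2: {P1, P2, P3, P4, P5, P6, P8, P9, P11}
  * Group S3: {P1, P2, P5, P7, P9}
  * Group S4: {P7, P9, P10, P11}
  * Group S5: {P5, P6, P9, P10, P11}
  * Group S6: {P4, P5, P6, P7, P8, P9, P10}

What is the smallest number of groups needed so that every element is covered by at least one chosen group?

S2 and S4 cover everything between them: the union {P1, P2, P3, P4, P5, P6, P7, P8, P9, P10, P11} is all of U.
No single group has all 11 elements (the largest, S2, has 9), so 2 is optimal.

2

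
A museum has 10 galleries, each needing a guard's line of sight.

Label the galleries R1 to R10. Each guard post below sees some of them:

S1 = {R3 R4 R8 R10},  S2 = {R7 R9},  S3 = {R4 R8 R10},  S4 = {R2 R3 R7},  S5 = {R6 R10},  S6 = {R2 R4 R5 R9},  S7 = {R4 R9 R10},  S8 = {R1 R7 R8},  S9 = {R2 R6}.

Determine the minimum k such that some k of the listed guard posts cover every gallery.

4

Take {S1, S5, S6, S8}. Their union is {R1, R2, R3, R4, R5, R6, R7, R8, R9, R10}, which is all 10 galleries.
No 3 of the 9 guard posts cover everything (all 84 combinations miss at least one gallery), so 4 is optimal.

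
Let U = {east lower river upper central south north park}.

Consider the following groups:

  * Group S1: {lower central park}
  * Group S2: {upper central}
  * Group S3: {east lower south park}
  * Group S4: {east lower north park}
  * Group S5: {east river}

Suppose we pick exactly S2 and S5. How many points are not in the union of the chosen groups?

Union of S2, S5 = {east, river, upper, central}.
Not covered: lower, south, north, park — 4 points.

4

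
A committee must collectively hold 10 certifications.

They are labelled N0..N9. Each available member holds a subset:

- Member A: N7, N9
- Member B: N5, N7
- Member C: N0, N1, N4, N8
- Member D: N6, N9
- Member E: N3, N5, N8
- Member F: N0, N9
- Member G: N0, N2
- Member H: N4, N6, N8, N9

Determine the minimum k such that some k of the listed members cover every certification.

Take {B, C, E, G, H}. Their union is {N0, N1, N2, N3, N4, N5, N6, N7, N8, N9}, which is all 10 certifications.
No 4 of the 8 members cover everything (all 70 combinations miss at least one certification), so 5 is optimal.

5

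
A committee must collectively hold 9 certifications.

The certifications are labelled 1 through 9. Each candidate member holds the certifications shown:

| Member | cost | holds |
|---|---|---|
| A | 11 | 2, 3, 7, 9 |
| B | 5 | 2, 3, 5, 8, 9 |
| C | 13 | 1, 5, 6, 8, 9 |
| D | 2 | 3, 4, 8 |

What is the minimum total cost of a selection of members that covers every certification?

A, C, D together cover every certification (A ∪ C ∪ D = {1, 2, 3, 4, 5, 6, 7, 8, 9}); total cost 11 + 13 + 2 = 26.
The greedy pick D, B, C, A costs 31; no covering selection beats 26.

26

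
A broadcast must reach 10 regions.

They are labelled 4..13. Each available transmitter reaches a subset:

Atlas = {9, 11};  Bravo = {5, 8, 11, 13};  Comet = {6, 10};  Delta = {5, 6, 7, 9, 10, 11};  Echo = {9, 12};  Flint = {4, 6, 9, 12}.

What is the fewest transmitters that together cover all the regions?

Take {Bravo, Delta, Flint}. Their union is {4, 5, 6, 7, 8, 9, 10, 11, 12, 13}, which is all 10 regions.
Only Flint contains 4, so Flint is forced; the remaining 6 regions need at least 2 more transmitters (each remaining transmitter adds at most 4) — so at least 3 transmitters are needed, and 3 is optimal.

3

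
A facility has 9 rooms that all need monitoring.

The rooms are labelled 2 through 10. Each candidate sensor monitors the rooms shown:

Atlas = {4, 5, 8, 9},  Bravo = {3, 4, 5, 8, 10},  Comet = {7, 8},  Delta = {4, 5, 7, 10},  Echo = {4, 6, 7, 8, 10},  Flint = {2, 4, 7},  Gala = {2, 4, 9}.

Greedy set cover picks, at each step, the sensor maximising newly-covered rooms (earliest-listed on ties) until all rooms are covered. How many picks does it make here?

3

Greedy: pick Bravo (covers 5 new) → pick Echo (covers 2 new) → pick Gala (covers 2 new). Total picks: 3.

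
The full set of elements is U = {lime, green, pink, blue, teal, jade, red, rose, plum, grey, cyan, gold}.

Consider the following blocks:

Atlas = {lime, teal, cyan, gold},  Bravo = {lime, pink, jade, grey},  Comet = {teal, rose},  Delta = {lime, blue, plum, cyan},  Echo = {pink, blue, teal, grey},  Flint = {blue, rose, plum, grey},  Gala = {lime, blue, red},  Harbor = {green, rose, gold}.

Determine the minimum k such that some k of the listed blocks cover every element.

Bravo and Delta and Echo and Gala and Harbor together: Bravo ∪ Delta ∪ Echo ∪ Gala ∪ Harbor = {lime, green, pink, blue, teal, jade, red, rose, plum, grey, cyan, gold} — every element is covered.
No 4 of the 8 blocks cover everything (all 70 combinations miss at least one element), so 5 is optimal.

5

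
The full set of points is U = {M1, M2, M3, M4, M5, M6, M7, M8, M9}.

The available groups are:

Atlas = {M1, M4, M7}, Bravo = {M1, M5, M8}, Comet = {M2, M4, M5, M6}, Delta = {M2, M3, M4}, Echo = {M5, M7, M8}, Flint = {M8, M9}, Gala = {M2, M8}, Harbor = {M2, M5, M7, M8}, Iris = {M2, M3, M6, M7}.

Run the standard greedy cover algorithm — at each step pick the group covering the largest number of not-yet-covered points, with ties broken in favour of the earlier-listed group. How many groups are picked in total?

Greedy: pick Comet (covers 4 new) → pick Atlas (covers 2 new) → pick Flint (covers 2 new) → pick Delta (covers 1 new). Total picks: 4.

4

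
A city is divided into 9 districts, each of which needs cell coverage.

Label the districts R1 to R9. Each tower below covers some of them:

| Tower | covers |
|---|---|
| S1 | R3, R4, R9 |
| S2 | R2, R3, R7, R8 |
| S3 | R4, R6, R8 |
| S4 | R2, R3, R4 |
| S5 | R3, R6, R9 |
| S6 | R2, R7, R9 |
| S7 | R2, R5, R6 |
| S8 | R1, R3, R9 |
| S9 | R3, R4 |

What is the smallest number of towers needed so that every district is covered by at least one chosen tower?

4

S2 and S4 and S7 and S8 together: S2 ∪ S4 ∪ S7 ∪ S8 = {R1, R2, R3, R4, R5, R6, R7, R8, R9} — every district is covered.
No 3 of the 9 towers cover everything (all 84 combinations miss at least one district), so 4 is optimal.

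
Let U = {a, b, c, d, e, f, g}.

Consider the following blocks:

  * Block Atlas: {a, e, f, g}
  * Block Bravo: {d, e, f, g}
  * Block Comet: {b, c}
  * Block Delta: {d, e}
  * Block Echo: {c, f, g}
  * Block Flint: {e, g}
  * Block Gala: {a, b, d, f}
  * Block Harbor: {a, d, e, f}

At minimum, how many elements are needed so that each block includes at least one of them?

The 3 elements {c, d, g} hit every block.
No choice of 2 elements meets every block, so 3 is the minimum.

3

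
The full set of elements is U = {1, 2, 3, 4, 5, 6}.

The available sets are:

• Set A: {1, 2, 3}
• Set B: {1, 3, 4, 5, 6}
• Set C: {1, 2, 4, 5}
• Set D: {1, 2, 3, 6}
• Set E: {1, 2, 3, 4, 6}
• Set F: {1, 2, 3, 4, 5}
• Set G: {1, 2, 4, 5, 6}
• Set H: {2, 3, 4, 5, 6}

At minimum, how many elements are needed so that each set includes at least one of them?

2

The 2 elements {1, 2} hit every set.
No single element lies in every set, so at least 2 are needed and 2 is optimal.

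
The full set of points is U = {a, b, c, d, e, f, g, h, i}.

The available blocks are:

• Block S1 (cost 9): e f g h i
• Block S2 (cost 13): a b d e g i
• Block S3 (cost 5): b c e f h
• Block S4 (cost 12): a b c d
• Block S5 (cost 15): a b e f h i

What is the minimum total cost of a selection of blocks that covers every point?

S2, S3 together cover every point (S2 ∪ S3 = {a, b, c, d, e, f, g, h, i}); total cost 13 + 5 = 18.
No covering selection has total cost below 18.

18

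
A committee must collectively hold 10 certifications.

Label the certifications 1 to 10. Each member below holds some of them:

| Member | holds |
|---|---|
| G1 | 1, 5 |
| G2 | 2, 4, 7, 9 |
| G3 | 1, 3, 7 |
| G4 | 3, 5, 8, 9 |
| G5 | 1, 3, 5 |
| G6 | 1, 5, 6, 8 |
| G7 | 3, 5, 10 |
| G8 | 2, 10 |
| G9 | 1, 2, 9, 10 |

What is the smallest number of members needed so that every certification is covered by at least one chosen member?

3

G2 and G6 and G7 together: G2 ∪ G6 ∪ G7 = {1, 2, 3, 4, 5, 6, 7, 8, 9, 10} — every certification is covered.
Each member has at most 4 certifications, and 2·4 = 8 < 10 — so at least 3 members are needed, and 3 is optimal.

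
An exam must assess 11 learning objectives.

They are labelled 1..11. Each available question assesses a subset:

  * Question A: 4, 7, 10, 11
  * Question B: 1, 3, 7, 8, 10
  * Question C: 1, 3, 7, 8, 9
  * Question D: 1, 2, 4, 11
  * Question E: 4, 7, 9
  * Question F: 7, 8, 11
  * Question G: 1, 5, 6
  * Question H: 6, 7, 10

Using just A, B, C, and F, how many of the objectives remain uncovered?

Union of A, B, C, F = {1, 3, 4, 7, 8, 9, 10, 11}.
Not covered: 2, 5, 6 — 3 objectives.

3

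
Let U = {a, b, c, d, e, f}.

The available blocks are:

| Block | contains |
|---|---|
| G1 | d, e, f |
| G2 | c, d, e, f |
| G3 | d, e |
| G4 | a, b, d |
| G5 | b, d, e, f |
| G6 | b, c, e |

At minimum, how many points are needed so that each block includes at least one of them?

2

Take H = {d, e}. Each listed block contains at least one of these, so H is a hitting set of size 2.
No single point lies in every block, so at least 2 are needed and 2 is optimal.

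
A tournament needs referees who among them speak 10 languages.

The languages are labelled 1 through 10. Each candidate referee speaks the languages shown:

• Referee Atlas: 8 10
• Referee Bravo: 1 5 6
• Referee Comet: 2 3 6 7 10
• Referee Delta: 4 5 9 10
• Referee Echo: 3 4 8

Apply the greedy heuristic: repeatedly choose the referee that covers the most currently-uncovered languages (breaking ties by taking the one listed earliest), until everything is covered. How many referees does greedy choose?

Greedy: pick Comet (covers 5 new) → pick Delta (covers 3 new) → pick Atlas (covers 1 new) → pick Bravo (covers 1 new). Total picks: 4.

4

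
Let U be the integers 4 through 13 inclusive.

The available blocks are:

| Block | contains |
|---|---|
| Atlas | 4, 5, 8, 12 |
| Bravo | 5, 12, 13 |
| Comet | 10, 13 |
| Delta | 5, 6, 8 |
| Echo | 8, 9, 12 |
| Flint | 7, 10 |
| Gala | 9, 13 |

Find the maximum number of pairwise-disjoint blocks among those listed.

Delta, Flint, Gala are pairwise disjoint (Delta={5,6,8}; Flint={7,10}; Gala={9,13}).
Every remaining block overlaps one of these, and no 4 of the listed blocks are pairwise disjoint, so 3 is the maximum.

3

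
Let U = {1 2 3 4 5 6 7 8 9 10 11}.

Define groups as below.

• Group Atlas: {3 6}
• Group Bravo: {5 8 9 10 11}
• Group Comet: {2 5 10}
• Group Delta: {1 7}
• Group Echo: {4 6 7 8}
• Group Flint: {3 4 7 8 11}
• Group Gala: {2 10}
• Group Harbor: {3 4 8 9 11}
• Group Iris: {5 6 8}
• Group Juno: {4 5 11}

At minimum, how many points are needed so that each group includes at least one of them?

4

H = {1, 6, 10, 11} meets every group (each contains at least one member of H), and |H| = 4.
The groups Atlas, Delta, Gala, Juno are pairwise disjoint, so any hitting set needs a separate point for each — at least 4. Hence 4 is optimal.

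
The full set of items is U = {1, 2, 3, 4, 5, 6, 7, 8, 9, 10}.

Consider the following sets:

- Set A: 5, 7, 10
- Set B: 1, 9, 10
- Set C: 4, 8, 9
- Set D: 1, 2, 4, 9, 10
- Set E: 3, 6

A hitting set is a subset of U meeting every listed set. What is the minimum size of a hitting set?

3

Take H = {3, 4, 10}. Each listed set contains at least one of these, so H is a hitting set of size 3.
The sets A, C, E are pairwise disjoint, so any hitting set needs a separate item for each — at least 3. Hence 3 is optimal.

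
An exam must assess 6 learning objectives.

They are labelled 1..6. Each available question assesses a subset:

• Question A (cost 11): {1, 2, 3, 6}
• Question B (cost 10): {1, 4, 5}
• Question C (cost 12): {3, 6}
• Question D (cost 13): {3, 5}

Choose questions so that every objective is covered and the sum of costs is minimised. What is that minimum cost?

A, B together cover every objective (A ∪ B = {1, 2, 3, 4, 5, 6}); total cost 11 + 10 = 21.
No covering selection has total cost below 21.

21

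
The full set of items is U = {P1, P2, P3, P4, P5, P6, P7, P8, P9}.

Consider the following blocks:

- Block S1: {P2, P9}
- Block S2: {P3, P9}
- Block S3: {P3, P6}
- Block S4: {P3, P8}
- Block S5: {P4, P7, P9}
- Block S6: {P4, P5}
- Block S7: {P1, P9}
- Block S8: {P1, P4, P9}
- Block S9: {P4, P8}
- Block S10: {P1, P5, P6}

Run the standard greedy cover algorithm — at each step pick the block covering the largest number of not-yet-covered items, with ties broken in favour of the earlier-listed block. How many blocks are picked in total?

Greedy: pick S5 (covers 3 new) → pick S10 (covers 3 new) → pick S4 (covers 2 new) → pick S1 (covers 1 new). Total picks: 4.

4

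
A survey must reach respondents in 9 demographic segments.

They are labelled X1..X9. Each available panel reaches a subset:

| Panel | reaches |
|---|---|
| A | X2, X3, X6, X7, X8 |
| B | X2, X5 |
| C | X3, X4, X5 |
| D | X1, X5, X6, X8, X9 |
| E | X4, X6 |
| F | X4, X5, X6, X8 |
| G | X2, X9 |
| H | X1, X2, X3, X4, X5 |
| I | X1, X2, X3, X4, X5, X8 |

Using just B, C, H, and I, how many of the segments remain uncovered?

3

Union of B, C, H, I = {X1, X2, X3, X4, X5, X8}.
Not covered: X6, X7, X9 — 3 segments.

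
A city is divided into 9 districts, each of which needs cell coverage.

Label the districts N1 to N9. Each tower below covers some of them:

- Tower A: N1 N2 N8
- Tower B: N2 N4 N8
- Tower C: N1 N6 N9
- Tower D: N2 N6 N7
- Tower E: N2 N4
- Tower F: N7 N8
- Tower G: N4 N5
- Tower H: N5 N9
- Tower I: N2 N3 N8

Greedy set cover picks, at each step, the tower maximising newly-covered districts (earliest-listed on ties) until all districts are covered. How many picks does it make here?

Greedy: pick A (covers 3 new) → pick C (covers 2 new) → pick G (covers 2 new) → pick D (covers 1 new) → pick I (covers 1 new). Total picks: 5.
(The true minimum cover uses only 4 towers, so greedy is not optimal here.)

5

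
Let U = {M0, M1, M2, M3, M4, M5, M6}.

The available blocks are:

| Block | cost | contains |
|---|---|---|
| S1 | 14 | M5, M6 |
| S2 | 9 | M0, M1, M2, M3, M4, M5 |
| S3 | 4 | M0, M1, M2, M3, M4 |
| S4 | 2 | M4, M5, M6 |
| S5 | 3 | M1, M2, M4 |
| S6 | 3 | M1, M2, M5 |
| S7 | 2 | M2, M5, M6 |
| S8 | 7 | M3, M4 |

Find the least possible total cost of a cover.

6

S3, S4 together cover every point (S3 ∪ S4 = {M0, M1, M2, M3, M4, M5, M6}); total cost 4 + 2 = 6.
No covering selection has total cost below 6.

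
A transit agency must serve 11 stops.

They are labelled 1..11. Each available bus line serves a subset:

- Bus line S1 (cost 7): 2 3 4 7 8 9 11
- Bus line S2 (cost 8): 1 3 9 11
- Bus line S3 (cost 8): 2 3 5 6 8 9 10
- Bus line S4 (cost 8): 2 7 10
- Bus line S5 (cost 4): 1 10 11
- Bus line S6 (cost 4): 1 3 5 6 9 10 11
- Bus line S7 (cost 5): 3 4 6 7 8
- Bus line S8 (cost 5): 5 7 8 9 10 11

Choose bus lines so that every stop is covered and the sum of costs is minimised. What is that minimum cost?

S1, S6 together cover every stop (S1 ∪ S6 = {1, 2, 3, 4, 5, 6, 7, 8, 9, 10, 11}); total cost 7 + 4 = 11.
The greedy pick S6, S7, S1 costs 16; no covering selection beats 11.

11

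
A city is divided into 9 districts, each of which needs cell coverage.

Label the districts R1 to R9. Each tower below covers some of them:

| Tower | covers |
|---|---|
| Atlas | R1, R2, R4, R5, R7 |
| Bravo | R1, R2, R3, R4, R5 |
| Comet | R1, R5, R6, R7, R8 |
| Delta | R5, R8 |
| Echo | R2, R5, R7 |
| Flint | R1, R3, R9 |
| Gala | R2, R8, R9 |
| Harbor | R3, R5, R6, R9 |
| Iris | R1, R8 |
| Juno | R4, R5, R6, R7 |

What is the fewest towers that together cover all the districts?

3

Take {Flint, Gala, Juno}. Their union is {R1, R2, R3, R4, R5, R6, R7, R8, R9}, which is all 9 districts.
No 2 of the 10 towers cover everything (all 45 combinations miss at least one district), so 3 is optimal.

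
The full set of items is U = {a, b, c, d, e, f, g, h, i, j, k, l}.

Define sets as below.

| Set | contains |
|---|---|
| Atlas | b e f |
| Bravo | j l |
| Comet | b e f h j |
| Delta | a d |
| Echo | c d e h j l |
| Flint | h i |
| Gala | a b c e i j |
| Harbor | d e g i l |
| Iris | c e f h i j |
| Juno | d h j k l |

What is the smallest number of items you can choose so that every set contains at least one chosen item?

Take T = {a, f, h, l}. Each listed set contains at least one of these, so T is a hitting set of size 4.
The sets Atlas, Bravo, Delta, Flint are pairwise disjoint, so any hitting set needs a separate item for each — at least 4. Hence 4 is optimal.

4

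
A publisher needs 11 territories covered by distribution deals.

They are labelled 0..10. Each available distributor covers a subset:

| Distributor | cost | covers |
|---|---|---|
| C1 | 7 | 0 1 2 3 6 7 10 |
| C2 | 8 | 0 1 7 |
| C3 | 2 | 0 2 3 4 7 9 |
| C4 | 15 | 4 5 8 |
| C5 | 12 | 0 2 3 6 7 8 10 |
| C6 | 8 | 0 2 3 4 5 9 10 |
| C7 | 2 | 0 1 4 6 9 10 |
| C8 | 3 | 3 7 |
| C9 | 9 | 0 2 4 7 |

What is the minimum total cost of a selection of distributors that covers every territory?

19

C3, C4, C7 together cover every territory (C3 ∪ C4 ∪ C7 = {0, 1, 2, 3, 4, 5, 6, 7, 8, 9, 10}); total cost 2 + 15 + 2 = 19.
No covering selection has total cost below 19.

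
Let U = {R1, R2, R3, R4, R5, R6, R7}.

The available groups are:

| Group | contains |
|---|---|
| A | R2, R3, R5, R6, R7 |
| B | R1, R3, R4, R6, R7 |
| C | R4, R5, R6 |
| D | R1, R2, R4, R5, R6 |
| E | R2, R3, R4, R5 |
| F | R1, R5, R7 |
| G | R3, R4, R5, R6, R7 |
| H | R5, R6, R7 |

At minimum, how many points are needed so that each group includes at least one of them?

2

T = {R4, R5} meets every group (each contains at least one member of T), and |T| = 2.
No single point lies in every group, so at least 2 are needed and 2 is optimal.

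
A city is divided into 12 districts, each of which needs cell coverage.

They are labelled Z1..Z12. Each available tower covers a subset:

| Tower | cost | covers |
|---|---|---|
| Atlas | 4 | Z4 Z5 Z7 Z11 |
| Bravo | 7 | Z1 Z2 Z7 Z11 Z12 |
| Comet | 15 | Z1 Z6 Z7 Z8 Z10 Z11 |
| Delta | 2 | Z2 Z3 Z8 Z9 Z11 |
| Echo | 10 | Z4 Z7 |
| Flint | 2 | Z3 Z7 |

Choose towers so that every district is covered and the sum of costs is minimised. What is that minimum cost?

28

Atlas, Bravo, Comet, Delta together cover every district (Atlas ∪ Bravo ∪ Comet ∪ Delta = {Z1, Z2, Z3, Z4, Z5, Z6, Z7, Z8, Z9, Z10, Z11, Z12}); total cost 4 + 7 + 15 + 2 = 28.
No covering selection has total cost below 28.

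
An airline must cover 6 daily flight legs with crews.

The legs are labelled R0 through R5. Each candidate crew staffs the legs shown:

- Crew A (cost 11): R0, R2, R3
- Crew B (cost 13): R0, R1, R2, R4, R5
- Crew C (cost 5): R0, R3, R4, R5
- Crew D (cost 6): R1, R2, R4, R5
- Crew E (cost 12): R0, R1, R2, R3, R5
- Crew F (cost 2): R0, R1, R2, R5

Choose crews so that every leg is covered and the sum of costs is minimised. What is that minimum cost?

7

C, F together cover every leg (C ∪ F = {R0, R1, R2, R3, R4, R5}); total cost 5 + 2 = 7.
No covering selection has total cost below 7.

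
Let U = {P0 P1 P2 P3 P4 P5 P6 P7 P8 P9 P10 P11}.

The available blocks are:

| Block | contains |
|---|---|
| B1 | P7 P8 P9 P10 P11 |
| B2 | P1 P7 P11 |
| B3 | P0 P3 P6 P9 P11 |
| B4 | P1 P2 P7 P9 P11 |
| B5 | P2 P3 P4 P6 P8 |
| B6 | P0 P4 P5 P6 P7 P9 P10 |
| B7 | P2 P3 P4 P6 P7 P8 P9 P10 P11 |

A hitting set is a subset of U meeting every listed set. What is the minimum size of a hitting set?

2

Take H = {P4, P11}. Each listed block contains at least one of these, so H is a hitting set of size 2.
The blocks B2, B5 are pairwise disjoint, so any hitting set needs a separate item for each — at least 2. Hence 2 is optimal.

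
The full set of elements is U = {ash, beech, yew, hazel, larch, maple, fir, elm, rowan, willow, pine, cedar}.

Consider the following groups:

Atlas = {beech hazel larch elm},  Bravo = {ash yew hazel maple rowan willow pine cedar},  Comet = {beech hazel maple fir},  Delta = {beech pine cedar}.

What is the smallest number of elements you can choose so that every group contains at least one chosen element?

Take H = {beech, hazel}. Each listed group contains at least one of these, so H is a hitting set of size 2.
No single element lies in every group, so at least 2 are needed and 2 is optimal.

2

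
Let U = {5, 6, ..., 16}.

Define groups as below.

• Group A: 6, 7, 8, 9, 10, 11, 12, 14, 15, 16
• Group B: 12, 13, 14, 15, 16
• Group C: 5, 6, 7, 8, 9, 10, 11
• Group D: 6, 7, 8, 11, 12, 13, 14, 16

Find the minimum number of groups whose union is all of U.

2

B and C cover everything between them: the union {5, 6, 7, 8, 9, 10, 11, 12, 13, 14, 15, 16} is all of U.
No single group has all 12 items (the largest, A, has 10), so 2 is optimal.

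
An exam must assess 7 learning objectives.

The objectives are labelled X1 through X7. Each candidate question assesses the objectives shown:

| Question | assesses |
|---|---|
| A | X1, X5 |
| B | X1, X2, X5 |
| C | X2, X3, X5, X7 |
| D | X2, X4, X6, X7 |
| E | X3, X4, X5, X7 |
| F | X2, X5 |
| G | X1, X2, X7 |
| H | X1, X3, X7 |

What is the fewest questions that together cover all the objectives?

3

B and D and H together: B ∪ D ∪ H = {X1, X2, X3, X4, X5, X6, X7} — every objective is covered.
Only D contains X6, so D is forced; the remaining 3 objectives need at least 2 more questions (each remaining question adds at most 2) — so at least 3 questions are needed, and 3 is optimal.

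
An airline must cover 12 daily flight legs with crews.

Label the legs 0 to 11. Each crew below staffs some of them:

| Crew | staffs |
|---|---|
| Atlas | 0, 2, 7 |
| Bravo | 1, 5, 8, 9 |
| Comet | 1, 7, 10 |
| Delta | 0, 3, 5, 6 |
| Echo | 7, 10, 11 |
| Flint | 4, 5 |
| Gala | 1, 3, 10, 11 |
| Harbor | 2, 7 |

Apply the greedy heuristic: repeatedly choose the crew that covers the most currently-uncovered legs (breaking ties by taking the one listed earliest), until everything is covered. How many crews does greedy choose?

Greedy: pick Bravo (covers 4 new) → pick Atlas (covers 3 new) → pick Gala (covers 3 new) → pick Delta (covers 1 new) → pick Flint (covers 1 new). Total picks: 5.

5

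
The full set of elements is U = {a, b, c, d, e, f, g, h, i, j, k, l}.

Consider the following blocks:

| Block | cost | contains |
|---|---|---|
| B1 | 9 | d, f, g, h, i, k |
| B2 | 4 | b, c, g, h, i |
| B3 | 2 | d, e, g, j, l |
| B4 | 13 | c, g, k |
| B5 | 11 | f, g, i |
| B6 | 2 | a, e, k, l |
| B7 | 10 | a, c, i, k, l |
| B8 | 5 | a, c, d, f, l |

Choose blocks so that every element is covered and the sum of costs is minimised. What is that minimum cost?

13

B2, B3, B6, B8 together cover every element (B2 ∪ B3 ∪ B6 ∪ B8 = {a, b, c, d, e, f, g, h, i, j, k, l}); total cost 4 + 2 + 2 + 5 = 13.
No covering selection has total cost below 13.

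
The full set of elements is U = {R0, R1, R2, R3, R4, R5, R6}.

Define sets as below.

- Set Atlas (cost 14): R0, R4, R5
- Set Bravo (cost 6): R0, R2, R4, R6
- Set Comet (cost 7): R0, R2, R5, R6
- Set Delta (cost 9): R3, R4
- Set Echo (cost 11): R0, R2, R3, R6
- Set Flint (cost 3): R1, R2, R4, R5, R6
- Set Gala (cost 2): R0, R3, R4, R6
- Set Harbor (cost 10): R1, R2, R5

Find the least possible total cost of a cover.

5

Flint, Gala together cover every element (Flint ∪ Gala = {R0, R1, R2, R3, R4, R5, R6}); total cost 3 + 2 = 5.
No covering selection has total cost below 5.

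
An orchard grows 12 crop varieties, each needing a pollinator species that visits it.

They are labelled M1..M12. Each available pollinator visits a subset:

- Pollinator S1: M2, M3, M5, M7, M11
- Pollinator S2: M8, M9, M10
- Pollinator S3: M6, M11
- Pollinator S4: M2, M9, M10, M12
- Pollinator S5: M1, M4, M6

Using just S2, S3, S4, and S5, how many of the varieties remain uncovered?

3

Union of S2, S3, S4, S5 = {M1, M2, M4, M6, M8, M9, M10, M11, M12}.
Not covered: M3, M5, M7 — 3 varieties.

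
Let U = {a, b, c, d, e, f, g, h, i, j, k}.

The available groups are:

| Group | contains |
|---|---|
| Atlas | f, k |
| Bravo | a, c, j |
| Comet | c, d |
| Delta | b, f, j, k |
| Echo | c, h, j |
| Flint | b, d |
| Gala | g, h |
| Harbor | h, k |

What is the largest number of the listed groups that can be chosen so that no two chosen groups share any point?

4

Atlas, Bravo, Flint, Gala are pairwise disjoint (Atlas={f,k}; Bravo={a,c,j}; Flint={b,d}; Gala={g,h}).
Every remaining group overlaps one of these, and no 5 of the listed groups are pairwise disjoint, so 4 is the maximum.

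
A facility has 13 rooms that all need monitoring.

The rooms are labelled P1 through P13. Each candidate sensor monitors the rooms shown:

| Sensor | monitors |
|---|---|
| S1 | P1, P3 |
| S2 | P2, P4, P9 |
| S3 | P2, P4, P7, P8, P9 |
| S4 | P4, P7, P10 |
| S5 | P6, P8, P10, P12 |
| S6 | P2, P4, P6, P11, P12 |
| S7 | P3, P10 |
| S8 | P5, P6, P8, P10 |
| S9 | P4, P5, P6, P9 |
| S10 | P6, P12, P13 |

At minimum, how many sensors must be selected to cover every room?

5

S1 and S3 and S6 and S8 and S10 together: S1 ∪ S3 ∪ S6 ∪ S8 ∪ S10 = {P1, P2, P3, P4, P5, P6, P7, P8, P9, P10, P11, P12, P13} — every room is covered.
No 4 of the 10 sensors cover everything (all 210 combinations miss at least one room), so 5 is optimal.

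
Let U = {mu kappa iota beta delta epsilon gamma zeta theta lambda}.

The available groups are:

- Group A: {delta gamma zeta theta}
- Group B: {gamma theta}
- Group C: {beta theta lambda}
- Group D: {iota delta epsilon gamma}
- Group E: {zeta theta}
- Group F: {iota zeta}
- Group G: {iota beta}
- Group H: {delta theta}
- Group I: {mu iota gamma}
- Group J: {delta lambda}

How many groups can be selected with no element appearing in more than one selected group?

3

B, F, J are pairwise disjoint (B={gamma,theta}; F={iota,zeta}; J={delta,lambda}).
Every remaining group overlaps one of these, and no 4 of the listed groups are pairwise disjoint, so 3 is the maximum.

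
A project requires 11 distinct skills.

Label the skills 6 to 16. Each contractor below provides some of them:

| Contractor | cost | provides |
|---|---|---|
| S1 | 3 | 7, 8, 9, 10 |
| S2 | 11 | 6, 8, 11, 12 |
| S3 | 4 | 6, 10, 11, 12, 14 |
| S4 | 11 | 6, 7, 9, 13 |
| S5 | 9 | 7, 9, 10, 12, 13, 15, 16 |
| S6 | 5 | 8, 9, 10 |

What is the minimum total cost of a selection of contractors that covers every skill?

16

S1, S3, S5 together cover every skill (S1 ∪ S3 ∪ S5 = {6, 7, 8, 9, 10, 11, 12, 13, 14, 15, 16}); total cost 3 + 4 + 9 = 16.
No covering selection has total cost below 16.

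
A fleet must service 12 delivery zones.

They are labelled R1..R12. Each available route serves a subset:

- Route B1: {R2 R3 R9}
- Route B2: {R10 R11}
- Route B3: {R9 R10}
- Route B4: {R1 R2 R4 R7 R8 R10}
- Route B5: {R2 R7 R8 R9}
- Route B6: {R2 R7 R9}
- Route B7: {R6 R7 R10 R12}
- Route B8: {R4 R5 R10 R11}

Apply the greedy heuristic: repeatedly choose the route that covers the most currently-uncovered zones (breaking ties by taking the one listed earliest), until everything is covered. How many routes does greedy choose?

4

Greedy: pick B4 (covers 6 new) → pick B1 (covers 2 new) → pick B7 (covers 2 new) → pick B8 (covers 2 new). Total picks: 4.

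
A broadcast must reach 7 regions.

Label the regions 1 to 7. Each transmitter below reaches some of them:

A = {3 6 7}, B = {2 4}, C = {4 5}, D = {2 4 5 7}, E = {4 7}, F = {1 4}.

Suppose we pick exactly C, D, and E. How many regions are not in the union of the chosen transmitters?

Union of C, D, E = {2, 4, 5, 7}.
Not covered: 1, 3, 6 — 3 regions.

3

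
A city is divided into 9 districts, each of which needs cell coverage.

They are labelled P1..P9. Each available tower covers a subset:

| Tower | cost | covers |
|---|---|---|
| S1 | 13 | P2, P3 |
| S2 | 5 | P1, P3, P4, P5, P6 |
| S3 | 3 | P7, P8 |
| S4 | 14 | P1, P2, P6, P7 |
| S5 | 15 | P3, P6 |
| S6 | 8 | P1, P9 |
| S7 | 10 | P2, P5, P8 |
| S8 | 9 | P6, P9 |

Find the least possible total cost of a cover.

26

S2, S3, S6, S7 together cover every district (S2 ∪ S3 ∪ S6 ∪ S7 = {P1, P2, P3, P4, P5, P6, P7, P8, P9}); total cost 5 + 3 + 8 + 10 = 26.
No covering selection has total cost below 26.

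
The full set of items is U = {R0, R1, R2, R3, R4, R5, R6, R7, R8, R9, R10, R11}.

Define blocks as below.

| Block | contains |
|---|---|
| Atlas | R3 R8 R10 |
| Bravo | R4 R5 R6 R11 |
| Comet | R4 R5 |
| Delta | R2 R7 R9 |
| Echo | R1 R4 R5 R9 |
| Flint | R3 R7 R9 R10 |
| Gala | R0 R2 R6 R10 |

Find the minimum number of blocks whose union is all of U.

5

Atlas and Bravo and Delta and Echo and Gala together: Atlas ∪ Bravo ∪ Delta ∪ Echo ∪ Gala = {R0, R1, R2, R3, R4, R5, R6, R7, R8, R9, R10, R11} — every item is covered.
No 4 of the 7 blocks cover everything (all 35 combinations miss at least one item), so 5 is optimal.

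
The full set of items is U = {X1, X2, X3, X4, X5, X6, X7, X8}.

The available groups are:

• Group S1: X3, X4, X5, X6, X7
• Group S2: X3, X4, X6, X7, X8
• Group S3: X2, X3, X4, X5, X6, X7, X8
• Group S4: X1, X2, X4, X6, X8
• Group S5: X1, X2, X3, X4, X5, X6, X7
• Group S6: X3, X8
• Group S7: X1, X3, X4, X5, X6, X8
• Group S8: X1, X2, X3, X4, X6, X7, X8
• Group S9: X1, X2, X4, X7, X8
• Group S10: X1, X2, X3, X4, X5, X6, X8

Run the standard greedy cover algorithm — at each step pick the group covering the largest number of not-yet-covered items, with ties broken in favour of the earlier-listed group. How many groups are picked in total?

2

Greedy: pick S3 (covers 7 new) → pick S4 (covers 1 new). Total picks: 2.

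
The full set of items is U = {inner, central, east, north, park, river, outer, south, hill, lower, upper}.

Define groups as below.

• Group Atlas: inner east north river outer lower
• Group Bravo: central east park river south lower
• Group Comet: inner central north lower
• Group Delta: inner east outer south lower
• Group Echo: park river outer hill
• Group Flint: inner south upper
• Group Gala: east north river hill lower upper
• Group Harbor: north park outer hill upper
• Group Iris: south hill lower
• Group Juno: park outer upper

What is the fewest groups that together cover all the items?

Bravo, Delta, and Gala cover everything between them: the union {inner, central, east, north, park, river, outer, south, hill, lower, upper} is all of U.
No 2 of the 10 groups cover everything (all 45 combinations miss at least one item), so 3 is optimal.

3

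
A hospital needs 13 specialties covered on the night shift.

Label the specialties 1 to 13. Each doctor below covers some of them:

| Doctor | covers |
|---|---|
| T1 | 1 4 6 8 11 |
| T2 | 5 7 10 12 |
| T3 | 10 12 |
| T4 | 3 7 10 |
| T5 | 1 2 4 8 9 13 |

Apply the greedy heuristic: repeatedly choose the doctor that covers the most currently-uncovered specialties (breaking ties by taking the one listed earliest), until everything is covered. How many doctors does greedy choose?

4

Greedy: pick T5 (covers 6 new) → pick T2 (covers 4 new) → pick T1 (covers 2 new) → pick T4 (covers 1 new). Total picks: 4.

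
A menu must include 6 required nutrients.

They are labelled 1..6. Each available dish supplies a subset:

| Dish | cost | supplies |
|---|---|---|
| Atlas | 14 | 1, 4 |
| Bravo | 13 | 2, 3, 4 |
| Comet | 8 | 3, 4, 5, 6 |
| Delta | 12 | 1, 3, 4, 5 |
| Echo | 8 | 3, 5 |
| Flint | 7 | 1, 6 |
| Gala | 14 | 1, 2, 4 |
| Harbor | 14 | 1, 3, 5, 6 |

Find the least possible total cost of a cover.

Comet, Gala together cover every nutrient (Comet ∪ Gala = {1, 2, 3, 4, 5, 6}); total cost 8 + 14 = 22.
The greedy pick Comet, Flint, Bravo costs 28; no covering selection beats 22.

22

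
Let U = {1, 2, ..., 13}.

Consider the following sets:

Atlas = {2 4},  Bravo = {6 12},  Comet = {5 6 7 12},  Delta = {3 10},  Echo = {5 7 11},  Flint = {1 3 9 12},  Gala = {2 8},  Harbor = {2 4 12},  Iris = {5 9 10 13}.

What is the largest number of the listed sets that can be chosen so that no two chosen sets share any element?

Bravo, Delta, Echo, Gala are pairwise disjoint (Bravo={6,12}; Delta={3,10}; Echo={5,7,11}; Gala={2,8}).
Every remaining set overlaps one of these, and no 5 of the listed sets are pairwise disjoint, so 4 is the maximum.

4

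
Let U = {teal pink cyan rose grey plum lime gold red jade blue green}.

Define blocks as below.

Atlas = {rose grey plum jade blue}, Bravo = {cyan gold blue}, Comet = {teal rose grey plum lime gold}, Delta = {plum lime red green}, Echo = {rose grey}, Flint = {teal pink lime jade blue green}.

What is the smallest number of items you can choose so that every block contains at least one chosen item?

3

Take H = {grey, blue, green}. Each listed block contains at least one of these, so H is a hitting set of size 3.
The blocks Bravo, Delta, Echo are pairwise disjoint, so any hitting set needs a separate item for each — at least 3. Hence 3 is optimal.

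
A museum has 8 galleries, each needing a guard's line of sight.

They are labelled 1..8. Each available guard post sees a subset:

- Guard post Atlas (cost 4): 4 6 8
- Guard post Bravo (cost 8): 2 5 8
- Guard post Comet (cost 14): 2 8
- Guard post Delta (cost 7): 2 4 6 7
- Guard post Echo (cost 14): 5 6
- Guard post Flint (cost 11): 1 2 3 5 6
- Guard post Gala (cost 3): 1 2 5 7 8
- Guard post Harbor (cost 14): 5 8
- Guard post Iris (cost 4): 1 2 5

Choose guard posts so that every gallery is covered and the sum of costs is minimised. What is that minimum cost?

Atlas, Flint, Gala together cover every gallery (Atlas ∪ Flint ∪ Gala = {1, 2, 3, 4, 5, 6, 7, 8}); total cost 4 + 11 + 3 = 18.
No covering selection has total cost below 18.

18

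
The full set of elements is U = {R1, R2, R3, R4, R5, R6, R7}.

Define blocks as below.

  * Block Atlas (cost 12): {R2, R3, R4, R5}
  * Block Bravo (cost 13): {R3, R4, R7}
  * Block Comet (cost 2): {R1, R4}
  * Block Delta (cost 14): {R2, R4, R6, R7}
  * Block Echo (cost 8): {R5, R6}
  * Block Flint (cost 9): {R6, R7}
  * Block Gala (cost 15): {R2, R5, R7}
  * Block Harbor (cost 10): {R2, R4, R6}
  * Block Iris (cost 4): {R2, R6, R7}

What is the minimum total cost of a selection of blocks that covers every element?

18

Atlas, Comet, Iris together cover every element (Atlas ∪ Comet ∪ Iris = {R1, R2, R3, R4, R5, R6, R7}); total cost 12 + 2 + 4 = 18.
No covering selection has total cost below 18.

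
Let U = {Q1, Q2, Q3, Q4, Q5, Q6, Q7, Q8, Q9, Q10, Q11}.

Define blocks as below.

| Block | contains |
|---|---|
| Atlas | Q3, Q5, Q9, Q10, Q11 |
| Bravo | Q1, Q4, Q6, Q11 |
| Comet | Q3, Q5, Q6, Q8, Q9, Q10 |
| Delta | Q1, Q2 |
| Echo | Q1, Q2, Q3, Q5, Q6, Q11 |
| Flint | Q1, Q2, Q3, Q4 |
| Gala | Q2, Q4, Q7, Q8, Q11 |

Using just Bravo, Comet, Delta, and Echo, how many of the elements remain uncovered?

1

Union of Bravo, Comet, Delta, Echo = {Q1, Q2, Q3, Q4, Q5, Q6, Q8, Q9, Q10, Q11}.
Not covered: Q7 — 1 element.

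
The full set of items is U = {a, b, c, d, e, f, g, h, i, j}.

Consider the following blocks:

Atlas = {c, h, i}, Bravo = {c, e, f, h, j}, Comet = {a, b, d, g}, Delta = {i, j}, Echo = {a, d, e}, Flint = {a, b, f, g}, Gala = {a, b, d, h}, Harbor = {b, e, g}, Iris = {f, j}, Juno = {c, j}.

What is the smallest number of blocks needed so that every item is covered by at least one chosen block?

Atlas, Bravo, and Comet cover everything between them: the union {a, b, c, d, e, f, g, h, i, j} is all of U.
No 2 of the 10 blocks cover everything (all 45 combinations miss at least one item), so 3 is optimal.

3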